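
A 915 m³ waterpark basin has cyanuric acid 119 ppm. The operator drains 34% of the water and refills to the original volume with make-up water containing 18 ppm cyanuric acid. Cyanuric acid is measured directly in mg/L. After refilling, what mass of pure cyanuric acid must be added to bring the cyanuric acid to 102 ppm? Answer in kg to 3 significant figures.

15.9 kg

Volume: 915 m³ = 915,000 L.
After draining 34% and refilling: 119 × 0.66 + 18 × 0.34 = 84.66 ppm.
Deficit to target: 102 − 84.66 = 17.34 mg/L.
Mass: 17.34 mg/L × 915,000 L = 15,870 g cyanuric acid.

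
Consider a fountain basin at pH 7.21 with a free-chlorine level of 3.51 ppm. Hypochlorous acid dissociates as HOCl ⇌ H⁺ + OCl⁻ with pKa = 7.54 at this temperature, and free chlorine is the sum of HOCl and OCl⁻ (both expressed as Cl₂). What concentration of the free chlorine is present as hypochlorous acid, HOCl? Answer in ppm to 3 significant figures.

[OCl⁻]/[HOCl] = 10^(pH − pKa) = 10^(7.21 − 7.54) = 10^-0.33 = 0.4677.
Fraction as HOCl = 1 / (1 + 0.4677) = 0.6813.
HOCl = 0.6813 × 3.51 ppm = 2.391 ppm.

2.39 ppm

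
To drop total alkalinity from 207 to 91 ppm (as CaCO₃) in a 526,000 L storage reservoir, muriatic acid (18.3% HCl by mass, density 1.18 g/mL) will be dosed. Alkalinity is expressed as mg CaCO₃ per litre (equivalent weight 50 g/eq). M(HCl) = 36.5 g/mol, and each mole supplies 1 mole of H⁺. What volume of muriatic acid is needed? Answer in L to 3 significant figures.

Alkalinity to neutralize: (207 − 91) = 116 mg/L as CaCO₃ × 526,000 L = 61,020 g as CaCO₃.
Equivalents of H⁺ required: 61,020 ÷ 50 g/eq = 1220 eq = 1220 mol HCl.
Mass of HCl: 1220 × 36.5 = 44,540 g.
Mass of 18.3% solution: 44,540 / 0.183 = 243,400 g.
Volume: 243,400 g ÷ 1.18 g/mL = 206,300 mL.

206 L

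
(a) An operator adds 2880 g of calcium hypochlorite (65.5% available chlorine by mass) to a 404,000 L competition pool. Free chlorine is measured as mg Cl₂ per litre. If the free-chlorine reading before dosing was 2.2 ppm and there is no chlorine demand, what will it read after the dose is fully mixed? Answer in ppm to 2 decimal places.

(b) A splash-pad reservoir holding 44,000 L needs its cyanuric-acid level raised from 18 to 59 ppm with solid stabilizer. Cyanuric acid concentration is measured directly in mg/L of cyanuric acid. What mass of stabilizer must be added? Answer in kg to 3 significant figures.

(a) Available chlorine delivered: 2880 g × 0.655 = 1886 g as Cl₂.
(a) Concentration rise: 1886 g / 404,000 L = 4.669 mg/L = 4.67 ppm.
(a) Final FC: 2.2 + 4.67 = 6.87 ppm.

(b) CYA to add: (59 − 18) = 41 mg/L × 44,000 L = 1804 g cyanuric acid.

(a) 6.87 ppm; (b) 1.80 kg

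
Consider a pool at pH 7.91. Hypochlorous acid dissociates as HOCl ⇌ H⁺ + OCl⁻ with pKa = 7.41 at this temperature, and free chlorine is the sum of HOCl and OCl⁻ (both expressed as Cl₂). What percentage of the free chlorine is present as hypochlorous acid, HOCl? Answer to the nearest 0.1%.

24.0%

[OCl⁻]/[HOCl] = 10^(pH − pKa) = 10^(7.91 − 7.41) = 10^0.50 = 3.162.
Fraction as HOCl = 1 / (1 + 3.162) = 0.2403.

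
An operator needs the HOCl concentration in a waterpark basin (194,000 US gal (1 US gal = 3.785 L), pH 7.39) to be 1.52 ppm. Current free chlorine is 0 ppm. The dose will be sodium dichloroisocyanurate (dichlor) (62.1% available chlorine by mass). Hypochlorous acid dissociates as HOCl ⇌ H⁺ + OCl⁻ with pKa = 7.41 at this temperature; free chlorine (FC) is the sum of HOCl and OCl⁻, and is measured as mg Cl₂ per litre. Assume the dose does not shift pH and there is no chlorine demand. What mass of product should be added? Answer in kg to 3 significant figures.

Volume: 194,000 US gal × 3.785 L/gal = 734,290 L.
[OCl⁻]/[HOCl] = 10^(pH − pKa) = 10^(7.39 − 7.41) = 0.955; fraction as HOCl = 1/(1 + 0.955) = 0.5115.
Free chlorine required for 1.52 ppm HOCl: 1.52 / 0.5115 = 2.972 ppm.
FC to add: 2.972 − 0 = 2.972 mg/L as Cl₂.
Cl₂ equivalent: 2.972 mg/L × 734,290 L = 2182 g.
Product at 62.1% available Cl: 2182 / 0.621 = 3514 g.

3.51 kg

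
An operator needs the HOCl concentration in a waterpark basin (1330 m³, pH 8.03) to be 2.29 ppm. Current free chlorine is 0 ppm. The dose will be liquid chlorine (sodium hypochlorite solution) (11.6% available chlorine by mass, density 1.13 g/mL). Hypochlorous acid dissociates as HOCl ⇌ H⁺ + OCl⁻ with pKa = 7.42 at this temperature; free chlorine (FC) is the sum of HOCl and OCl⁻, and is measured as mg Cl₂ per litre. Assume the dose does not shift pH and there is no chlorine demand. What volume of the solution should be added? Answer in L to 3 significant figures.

118 L

Volume: 1330 m³ = 1,330,000 L.
[OCl⁻]/[HOCl] = 10^(pH − pKa) = 10^(8.03 − 7.42) = 4.074; fraction as HOCl = 1/(1 + 4.074) = 0.1971.
Free chlorine required for 2.29 ppm HOCl: 2.29 / 0.1971 = 11.62 ppm.
FC to add: 11.62 − 0 = 11.62 mg/L as Cl₂.
Cl₂ equivalent: 11.62 mg/L × 1,330,000 L = 15,450 g.
Product at 11.6% available Cl: 15,450 / 0.116 = 133,200 g.
Volume: 133,200 g ÷ 1.13 g/mL = 117,900 mL.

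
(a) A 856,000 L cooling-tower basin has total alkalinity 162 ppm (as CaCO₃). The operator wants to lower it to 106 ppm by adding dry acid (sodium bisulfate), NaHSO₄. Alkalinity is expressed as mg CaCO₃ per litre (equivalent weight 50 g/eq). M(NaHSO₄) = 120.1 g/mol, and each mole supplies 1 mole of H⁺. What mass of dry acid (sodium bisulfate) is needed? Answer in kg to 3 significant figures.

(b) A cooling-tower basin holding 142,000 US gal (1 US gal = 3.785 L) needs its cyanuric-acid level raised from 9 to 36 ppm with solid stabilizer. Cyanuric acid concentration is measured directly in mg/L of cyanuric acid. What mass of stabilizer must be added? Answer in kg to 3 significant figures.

(a) Alkalinity to neutralize: (162 − 106) = 56 mg/L as CaCO₃ × 856,000 L = 47,940 g as CaCO₃.
(a) Equivalents of H⁺ required: 47,940 ÷ 50 g/eq = 958.7 eq = 958.7 mol NaHSO₄.
(a) Mass of NaHSO₄: 958.7 × 120.1 = 115,100 g.

(b) Volume: 142,000 US gal × 3.785 L/gal = 537,470 L.
(b) CYA to add: (36 − 9) = 27 mg/L × 537,470 L = 14,510 g cyanuric acid.

(a) 115 kg; (b) 14.5 kg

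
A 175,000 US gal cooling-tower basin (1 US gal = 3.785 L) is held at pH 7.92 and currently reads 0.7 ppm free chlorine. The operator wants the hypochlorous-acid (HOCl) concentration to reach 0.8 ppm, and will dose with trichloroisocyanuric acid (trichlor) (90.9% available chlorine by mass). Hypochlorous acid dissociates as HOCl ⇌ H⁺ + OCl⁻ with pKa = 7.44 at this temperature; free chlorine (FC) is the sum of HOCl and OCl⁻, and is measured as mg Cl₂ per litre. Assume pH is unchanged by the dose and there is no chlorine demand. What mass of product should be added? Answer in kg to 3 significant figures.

Volume: 175,000 US gal × 3.785 L/gal = 662,375 L.
[OCl⁻]/[HOCl] = 10^(pH − pKa) = 10^(7.92 − 7.44) = 3.02; fraction as HOCl = 1/(1 + 3.02) = 0.2488.
Free chlorine required for 0.8 ppm HOCl: 0.8 / 0.2488 = 3.216 ppm.
FC to add: 3.216 − 0.7 = 2.516 mg/L as Cl₂.
Cl₂ equivalent: 2.516 mg/L × 662,375 L = 1667 g.
Product at 90.9% available Cl: 1667 / 0.909 = 1833 g.

1.83 kg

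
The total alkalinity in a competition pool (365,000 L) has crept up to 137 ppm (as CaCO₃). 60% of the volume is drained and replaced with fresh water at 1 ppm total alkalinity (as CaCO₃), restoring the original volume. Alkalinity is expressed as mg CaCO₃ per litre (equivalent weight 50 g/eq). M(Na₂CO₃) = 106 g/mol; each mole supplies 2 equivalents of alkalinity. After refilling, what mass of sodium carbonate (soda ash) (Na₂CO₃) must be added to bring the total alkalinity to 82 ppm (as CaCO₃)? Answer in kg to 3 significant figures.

After draining 60% and refilling: 137 × 0.40 + 1 × 0.60 = 55.4 ppm.
Deficit to target: 82 − 55.4 = 26.6 mg/L.
As CaCO₃: 26.6 mg/L × 365,000 L = 9709 g; ÷ 50 g/eq ÷ 2 = 97.09 mol Na₂CO₃.
Mass: 97.09 × 106 = 10,290 g.

10.3 kg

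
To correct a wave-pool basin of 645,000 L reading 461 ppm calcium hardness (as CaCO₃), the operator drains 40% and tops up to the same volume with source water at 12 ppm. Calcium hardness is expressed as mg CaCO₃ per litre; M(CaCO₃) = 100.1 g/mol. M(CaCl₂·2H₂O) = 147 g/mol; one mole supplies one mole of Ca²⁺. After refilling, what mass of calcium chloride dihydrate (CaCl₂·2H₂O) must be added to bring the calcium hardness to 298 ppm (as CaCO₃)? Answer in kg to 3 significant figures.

After draining 40% and refilling: 461 × 0.60 + 12 × 0.40 = 281.4 ppm.
Deficit to target: 298 − 281.4 = 16.6 mg/L.
As CaCO₃: 16.6 mg/L × 645,000 L = 10,710 g; ÷ 100.1 = 107 mol Ca²⁺.
Mass: 107 × 147 = 15,720 g.

15.7 kg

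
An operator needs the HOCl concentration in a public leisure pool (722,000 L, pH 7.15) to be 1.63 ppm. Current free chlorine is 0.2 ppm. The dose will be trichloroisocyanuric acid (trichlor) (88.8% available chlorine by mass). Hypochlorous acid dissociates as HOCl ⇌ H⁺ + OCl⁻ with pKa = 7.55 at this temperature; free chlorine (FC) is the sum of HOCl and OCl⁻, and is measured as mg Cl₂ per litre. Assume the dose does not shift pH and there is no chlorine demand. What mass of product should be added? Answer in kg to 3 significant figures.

1.69 kg

[OCl⁻]/[HOCl] = 10^(pH − pKa) = 10^(7.15 − 7.55) = 0.3981; fraction as HOCl = 1/(1 + 0.3981) = 0.7153.
Free chlorine required for 1.63 ppm HOCl: 1.63 / 0.7153 = 2.279 ppm.
FC to add: 2.279 − 0.2 = 2.079 mg/L as Cl₂.
Cl₂ equivalent: 2.079 mg/L × 722,000 L = 1501 g.
Product at 88.8% available Cl: 1501 / 0.888 = 1690 g.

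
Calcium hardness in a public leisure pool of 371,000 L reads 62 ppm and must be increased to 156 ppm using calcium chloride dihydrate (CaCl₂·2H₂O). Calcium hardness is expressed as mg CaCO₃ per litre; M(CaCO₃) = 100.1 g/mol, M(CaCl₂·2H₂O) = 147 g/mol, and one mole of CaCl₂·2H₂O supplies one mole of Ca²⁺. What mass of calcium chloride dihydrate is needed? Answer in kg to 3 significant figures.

51.2 kg

Hardness to add: (156 − 62) = 94 mg/L as CaCO₃ × 371,000 L = 34,870 g as CaCO₃.
Moles of Ca²⁺ (1 mol Ca²⁺ ≡ 1 mol CaCO₃): 34,870 / 100.1 g/mol = 348.4 mol.
Mass of CaCl₂·2H₂O: 348.4 × 147 = 51,210 g.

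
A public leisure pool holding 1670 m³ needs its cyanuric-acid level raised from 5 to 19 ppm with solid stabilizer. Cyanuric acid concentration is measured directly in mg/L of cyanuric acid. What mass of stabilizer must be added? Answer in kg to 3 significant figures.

23.4 kg

Volume: 1670 m³ = 1,670,000 L.
CYA to add: (19 − 5) = 14 mg/L × 1,670,000 L = 23,380 g cyanuric acid.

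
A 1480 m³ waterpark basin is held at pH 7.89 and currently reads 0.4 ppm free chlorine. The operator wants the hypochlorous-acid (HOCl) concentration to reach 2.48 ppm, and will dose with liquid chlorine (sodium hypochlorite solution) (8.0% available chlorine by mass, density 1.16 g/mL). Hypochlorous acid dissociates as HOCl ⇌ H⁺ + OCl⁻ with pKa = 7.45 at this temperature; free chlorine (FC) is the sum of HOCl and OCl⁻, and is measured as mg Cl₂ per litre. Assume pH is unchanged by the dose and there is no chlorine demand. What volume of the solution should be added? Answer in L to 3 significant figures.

Volume: 1480 m³ = 1,480,000 L.
[OCl⁻]/[HOCl] = 10^(pH − pKa) = 10^(7.89 − 7.45) = 2.754; fraction as HOCl = 1/(1 + 2.754) = 0.2664.
Free chlorine required for 2.48 ppm HOCl: 2.48 / 0.2664 = 9.31 ppm.
FC to add: 9.31 − 0.4 = 8.91 mg/L as Cl₂.
Cl₂ equivalent: 8.91 mg/L × 1,480,000 L = 13,190 g.
Product at 8.0% available Cl: 13,190 / 0.08 = 164,800 g.
Volume: 164,800 g ÷ 1.16 g/mL = 142,100 mL.

142 L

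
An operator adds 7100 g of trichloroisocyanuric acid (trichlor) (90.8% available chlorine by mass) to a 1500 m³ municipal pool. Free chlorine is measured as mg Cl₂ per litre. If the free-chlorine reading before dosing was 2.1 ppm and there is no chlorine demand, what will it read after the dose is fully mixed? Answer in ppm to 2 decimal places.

6.40 ppm

Volume: 1500 m³ = 1,500,000 L.
Available chlorine delivered: 7100 g × 0.908 = 6447 g as Cl₂.
Concentration rise: 6447 g / 1,500,000 L = 4.298 mg/L = 4.30 ppm.
Final FC: 2.1 + 4.30 = 6.40 ppm.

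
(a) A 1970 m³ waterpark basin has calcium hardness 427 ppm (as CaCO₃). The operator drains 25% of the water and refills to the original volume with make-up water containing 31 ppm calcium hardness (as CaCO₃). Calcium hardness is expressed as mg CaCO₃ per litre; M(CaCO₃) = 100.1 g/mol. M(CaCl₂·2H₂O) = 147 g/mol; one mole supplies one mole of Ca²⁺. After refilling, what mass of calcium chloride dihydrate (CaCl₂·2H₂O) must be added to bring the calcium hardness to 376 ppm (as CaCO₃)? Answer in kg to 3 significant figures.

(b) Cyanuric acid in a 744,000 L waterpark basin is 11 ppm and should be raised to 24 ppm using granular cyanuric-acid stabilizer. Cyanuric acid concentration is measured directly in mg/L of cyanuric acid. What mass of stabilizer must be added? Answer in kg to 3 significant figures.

(a) 139 kg; (b) 9.67 kg

(a) Volume: 1970 m³ = 1,970,000 L.
(a) After draining 25% and refilling: 427 × 0.75 + 31 × 0.25 = 328 ppm.
(a) Deficit to target: 376 − 328 = 48 mg/L.
(a) As CaCO₃: 48 mg/L × 1,970,000 L = 94,560 g; ÷ 100.1 = 944.7 mol Ca²⁺.
(a) Mass: 944.7 × 147 = 138,900 g.

(b) CYA to add: (24 − 11) = 13 mg/L × 744,000 L = 9672 g cyanuric acid.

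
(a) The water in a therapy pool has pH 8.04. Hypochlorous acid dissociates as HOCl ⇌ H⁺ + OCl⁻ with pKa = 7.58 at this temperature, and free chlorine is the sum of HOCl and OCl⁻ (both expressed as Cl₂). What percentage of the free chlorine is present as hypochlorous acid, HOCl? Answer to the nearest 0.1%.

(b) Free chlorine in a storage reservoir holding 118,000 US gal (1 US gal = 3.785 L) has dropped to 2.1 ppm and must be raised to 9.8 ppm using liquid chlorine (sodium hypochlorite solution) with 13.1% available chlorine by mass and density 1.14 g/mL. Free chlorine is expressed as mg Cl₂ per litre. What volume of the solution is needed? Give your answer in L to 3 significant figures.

(a) 25.7%; (b) 23.0 L

(a) [OCl⁻]/[HOCl] = 10^(pH − pKa) = 10^(8.04 − 7.58) = 10^0.46 = 2.884.
(a) Fraction as HOCl = 1 / (1 + 2.884) = 0.2575.

(b) Volume: 118,000 US gal × 3.785 L/gal = 446,630 L.
(b) Chlorine deficit: 9.8 − 2.1 = 7.7 ppm = 7.7 mg/L as Cl₂.
(b) Cl₂ equivalent needed: 7.7 mg/L × 446,630 L = 3,439,000 mg = 3439 g.
(b) Product at 13.1% available chlorine: 3439 / 0.131 = 26,250 g.
(b) Volume at density 1.14 g/mL: 26,250 g ÷ 1.14 g/mL = 23,030 mL.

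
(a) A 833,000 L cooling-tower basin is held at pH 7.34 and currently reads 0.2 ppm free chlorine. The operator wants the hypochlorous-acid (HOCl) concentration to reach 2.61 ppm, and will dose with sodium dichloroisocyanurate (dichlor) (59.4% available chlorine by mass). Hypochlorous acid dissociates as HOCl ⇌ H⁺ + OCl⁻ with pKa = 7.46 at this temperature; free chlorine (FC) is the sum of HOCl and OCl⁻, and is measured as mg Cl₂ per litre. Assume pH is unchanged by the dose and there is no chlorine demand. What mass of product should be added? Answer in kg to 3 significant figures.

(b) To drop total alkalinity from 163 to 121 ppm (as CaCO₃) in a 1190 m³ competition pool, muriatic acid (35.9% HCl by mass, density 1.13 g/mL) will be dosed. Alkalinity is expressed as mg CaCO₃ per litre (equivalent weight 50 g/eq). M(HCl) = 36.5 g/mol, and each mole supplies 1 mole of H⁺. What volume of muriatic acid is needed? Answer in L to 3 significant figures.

(a) 6.16 kg; (b) 89.9 L

(a) [OCl⁻]/[HOCl] = 10^(pH − pKa) = 10^(7.34 − 7.46) = 0.7586; fraction as HOCl = 1/(1 + 0.7586) = 0.5686.
(a) Free chlorine required for 2.61 ppm HOCl: 2.61 / 0.5686 = 4.59 ppm.
(a) FC to add: 4.59 − 0.2 = 4.39 mg/L as Cl₂.
(a) Cl₂ equivalent: 4.39 mg/L × 833,000 L = 3657 g.
(a) Product at 59.4% available Cl: 3657 / 0.594 = 6156 g.

(b) Volume: 1190 m³ = 1,190,000 L.
(b) Alkalinity to neutralize: (163 − 121) = 42 mg/L as CaCO₃ × 1,190,000 L = 49,980 g as CaCO₃.
(b) Equivalents of H⁺ required: 49,980 ÷ 50 g/eq = 999.6 eq = 999.6 mol HCl.
(b) Mass of HCl: 999.6 × 36.5 = 36,490 g.
(b) Mass of 35.9% solution: 36,490 / 0.359 = 101,600 g.
(b) Volume: 101,600 g ÷ 1.13 g/mL = 89,940 mL.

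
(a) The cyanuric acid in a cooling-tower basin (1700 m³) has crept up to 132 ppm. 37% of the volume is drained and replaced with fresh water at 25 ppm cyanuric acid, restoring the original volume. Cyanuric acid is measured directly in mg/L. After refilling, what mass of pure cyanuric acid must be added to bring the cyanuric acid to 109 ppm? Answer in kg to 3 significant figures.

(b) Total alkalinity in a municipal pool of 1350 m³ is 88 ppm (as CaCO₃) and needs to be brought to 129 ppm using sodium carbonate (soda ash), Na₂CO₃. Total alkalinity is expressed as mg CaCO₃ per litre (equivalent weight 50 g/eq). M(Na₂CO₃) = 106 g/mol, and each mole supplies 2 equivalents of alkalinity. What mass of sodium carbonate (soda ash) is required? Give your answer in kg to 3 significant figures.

(a) Volume: 1700 m³ = 1,700,000 L.
(a) After draining 37% and refilling: 132 × 0.63 + 25 × 0.37 = 92.41 ppm.
(a) Deficit to target: 109 − 92.41 = 16.59 mg/L.
(a) Mass: 16.59 mg/L × 1,700,000 L = 28,200 g cyanuric acid.

(b) Volume: 1350 m³ = 1,350,000 L.
(b) Alkalinity to add: (129 − 88) = 41 mg/L as CaCO₃ × 1,350,000 L = 55,350 g as CaCO₃.
(b) Equivalents: 55,350 g ÷ 50 g/eq = 1107 eq.
(b) Each mole of Na₂CO₃ supplies 2 eq, so 1107 / 2 = 553.5 mol.
(b) Mass: 553.5 mol × 106 g/mol = 58,670 g.

(a) 28.2 kg; (b) 58.7 kg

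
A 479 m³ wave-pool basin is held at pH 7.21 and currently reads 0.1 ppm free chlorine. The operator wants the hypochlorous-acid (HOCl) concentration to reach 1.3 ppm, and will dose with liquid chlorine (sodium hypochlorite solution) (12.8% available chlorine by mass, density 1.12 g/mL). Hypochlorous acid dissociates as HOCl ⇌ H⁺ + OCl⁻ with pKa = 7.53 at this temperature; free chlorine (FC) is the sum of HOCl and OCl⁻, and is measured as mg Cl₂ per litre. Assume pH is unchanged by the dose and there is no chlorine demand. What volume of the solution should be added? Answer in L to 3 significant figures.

6.09 L

Volume: 479 m³ = 479,000 L.
[OCl⁻]/[HOCl] = 10^(pH − pKa) = 10^(7.21 − 7.53) = 0.4786; fraction as HOCl = 1/(1 + 0.4786) = 0.6763.
Free chlorine required for 1.3 ppm HOCl: 1.3 / 0.6763 = 1.922 ppm.
FC to add: 1.922 − 0.1 = 1.822 mg/L as Cl₂.
Cl₂ equivalent: 1.822 mg/L × 479,000 L = 872.8 g.
Product at 12.8% available Cl: 872.8 / 0.128 = 6819 g.
Volume: 6819 g ÷ 1.12 g/mL = 6088 mL.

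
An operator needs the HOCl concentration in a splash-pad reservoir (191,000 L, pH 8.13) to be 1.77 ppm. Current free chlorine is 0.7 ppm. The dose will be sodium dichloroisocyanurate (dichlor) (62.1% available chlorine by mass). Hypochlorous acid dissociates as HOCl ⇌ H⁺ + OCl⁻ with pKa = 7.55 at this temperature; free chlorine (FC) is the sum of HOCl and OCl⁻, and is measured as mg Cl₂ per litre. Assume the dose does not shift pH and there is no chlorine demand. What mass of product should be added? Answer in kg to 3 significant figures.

2.40 kg

[OCl⁻]/[HOCl] = 10^(pH − pKa) = 10^(8.13 − 7.55) = 3.802; fraction as HOCl = 1/(1 + 3.802) = 0.2083.
Free chlorine required for 1.77 ppm HOCl: 1.77 / 0.2083 = 8.499 ppm.
FC to add: 8.499 − 0.7 = 7.799 mg/L as Cl₂.
Cl₂ equivalent: 7.799 mg/L × 191,000 L = 1490 g.
Product at 62.1% available Cl: 1490 / 0.621 = 2399 g.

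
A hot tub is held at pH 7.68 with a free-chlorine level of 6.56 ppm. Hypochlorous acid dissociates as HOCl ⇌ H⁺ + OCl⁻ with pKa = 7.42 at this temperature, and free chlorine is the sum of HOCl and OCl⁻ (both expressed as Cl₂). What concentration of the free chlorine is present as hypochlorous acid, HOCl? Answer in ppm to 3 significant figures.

2.33 ppm

[OCl⁻]/[HOCl] = 10^(pH − pKa) = 10^(7.68 − 7.42) = 10^0.26 = 1.82.
Fraction as HOCl = 1 / (1 + 1.82) = 0.3546.
HOCl = 0.3546 × 6.56 ppm = 2.326 ppm.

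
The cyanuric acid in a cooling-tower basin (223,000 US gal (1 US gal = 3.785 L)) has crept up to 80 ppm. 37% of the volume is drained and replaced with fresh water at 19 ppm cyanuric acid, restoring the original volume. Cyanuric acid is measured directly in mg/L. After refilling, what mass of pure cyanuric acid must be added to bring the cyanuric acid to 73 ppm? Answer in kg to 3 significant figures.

Volume: 223,000 US gal × 3.785 L/gal = 844,055 L.
After draining 37% and refilling: 80 × 0.63 + 19 × 0.37 = 57.43 ppm.
Deficit to target: 73 − 57.43 = 15.57 mg/L.
Mass: 15.57 mg/L × 844,055 L = 13,140 g cyanuric acid.

13.1 kg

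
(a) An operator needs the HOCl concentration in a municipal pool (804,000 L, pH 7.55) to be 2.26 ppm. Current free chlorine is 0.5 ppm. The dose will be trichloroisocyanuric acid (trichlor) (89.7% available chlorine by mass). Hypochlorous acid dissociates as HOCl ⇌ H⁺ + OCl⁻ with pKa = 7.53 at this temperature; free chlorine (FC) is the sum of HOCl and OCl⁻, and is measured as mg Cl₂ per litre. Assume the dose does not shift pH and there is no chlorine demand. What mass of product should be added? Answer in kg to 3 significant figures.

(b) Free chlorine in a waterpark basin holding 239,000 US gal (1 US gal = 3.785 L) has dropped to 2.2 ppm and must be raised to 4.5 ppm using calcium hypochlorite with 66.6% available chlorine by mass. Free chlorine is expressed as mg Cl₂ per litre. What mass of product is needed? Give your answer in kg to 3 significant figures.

(a) [OCl⁻]/[HOCl] = 10^(pH − pKa) = 10^(7.55 − 7.53) = 1.047; fraction as HOCl = 1/(1 + 1.047) = 0.4885.
(a) Free chlorine required for 2.26 ppm HOCl: 2.26 / 0.4885 = 4.627 ppm.
(a) FC to add: 4.627 − 0.5 = 4.127 mg/L as Cl₂.
(a) Cl₂ equivalent: 4.127 mg/L × 804,000 L = 3318 g.
(a) Product at 89.7% available Cl: 3318 / 0.897 = 3699 g.

(b) Volume: 239,000 US gal × 3.785 L/gal = 904,615 L.
(b) Chlorine deficit: 4.5 − 2.2 = 2.3 ppm = 2.3 mg/L as Cl₂.
(b) Cl₂ equivalent needed: 2.3 mg/L × 904,615 L = 2,081,000 mg = 2081 g.
(b) Product at 66.6% available chlorine: 2081 / 0.666 = 3124 g.

(a) 3.70 kg; (b) 3.12 kg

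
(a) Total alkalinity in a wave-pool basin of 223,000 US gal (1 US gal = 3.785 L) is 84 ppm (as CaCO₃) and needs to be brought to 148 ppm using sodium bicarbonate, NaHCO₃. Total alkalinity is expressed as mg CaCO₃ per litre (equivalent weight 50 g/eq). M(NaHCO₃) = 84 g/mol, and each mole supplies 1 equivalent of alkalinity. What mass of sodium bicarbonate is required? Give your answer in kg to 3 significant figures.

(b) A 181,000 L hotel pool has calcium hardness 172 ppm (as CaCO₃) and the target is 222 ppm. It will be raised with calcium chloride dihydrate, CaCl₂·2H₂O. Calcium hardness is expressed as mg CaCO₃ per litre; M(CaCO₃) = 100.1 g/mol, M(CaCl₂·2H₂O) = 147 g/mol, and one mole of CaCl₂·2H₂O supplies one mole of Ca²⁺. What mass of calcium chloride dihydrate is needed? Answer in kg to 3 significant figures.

(a) Volume: 223,000 US gal × 3.785 L/gal = 844,055 L.
(a) Alkalinity to add: (148 − 84) = 64 mg/L as CaCO₃ × 844,055 L = 54,020 g as CaCO₃.
(a) Equivalents: 54,020 g ÷ 50 g/eq = 1080 eq.
(a) NaHCO₃ supplies 1 eq per mole → 1080 mol.
(a) Mass: 1080 mol × 84 g/mol = 90,750 g.

(b) Hardness to add: (222 − 172) = 50 mg/L as CaCO₃ × 181,000 L = 9050 g as CaCO₃.
(b) Moles of Ca²⁺ (1 mol Ca²⁺ ≡ 1 mol CaCO₃): 9050 / 100.1 g/mol = 90.41 mol.
(b) Mass of CaCl₂·2H₂O: 90.41 × 147 = 13,290 g.

(a) 90.8 kg; (b) 13.3 kg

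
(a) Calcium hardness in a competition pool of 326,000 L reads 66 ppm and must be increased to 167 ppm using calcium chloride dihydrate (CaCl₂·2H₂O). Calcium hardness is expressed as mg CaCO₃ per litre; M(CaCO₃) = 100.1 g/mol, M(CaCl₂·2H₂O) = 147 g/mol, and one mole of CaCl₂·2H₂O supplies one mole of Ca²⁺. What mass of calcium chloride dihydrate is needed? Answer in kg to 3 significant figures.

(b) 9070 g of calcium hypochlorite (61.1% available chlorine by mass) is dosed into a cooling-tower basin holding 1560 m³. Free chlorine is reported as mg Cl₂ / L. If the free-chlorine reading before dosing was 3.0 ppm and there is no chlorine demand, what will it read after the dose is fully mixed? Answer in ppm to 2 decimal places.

(a) 48.4 kg; (b) 6.55 ppm

(a) Hardness to add: (167 − 66) = 101 mg/L as CaCO₃ × 326,000 L = 32,930 g as CaCO₃.
(a) Moles of Ca²⁺ (1 mol Ca²⁺ ≡ 1 mol CaCO₃): 32,930 / 100.1 g/mol = 328.9 mol.
(a) Mass of CaCl₂·2H₂O: 328.9 × 147 = 48,350 g.

(b) Volume: 1560 m³ = 1,560,000 L.
(b) Available chlorine delivered: 9070 g × 0.611 = 5542 g as Cl₂.
(b) Concentration rise: 5542 g / 1,560,000 L = 3.552 mg/L = 3.55 ppm.
(b) Final FC: 3.0 + 3.55 = 6.55 ppm.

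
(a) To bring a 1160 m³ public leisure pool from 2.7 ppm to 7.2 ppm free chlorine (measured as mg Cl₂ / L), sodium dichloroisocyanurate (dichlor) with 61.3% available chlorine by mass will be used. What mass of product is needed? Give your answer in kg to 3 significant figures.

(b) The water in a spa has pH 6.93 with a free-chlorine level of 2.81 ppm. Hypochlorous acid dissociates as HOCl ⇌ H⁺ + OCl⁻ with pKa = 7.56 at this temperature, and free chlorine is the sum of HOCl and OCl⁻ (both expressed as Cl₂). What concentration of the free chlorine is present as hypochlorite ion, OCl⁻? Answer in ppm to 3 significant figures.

(a) Volume: 1160 m³ = 1,160,000 L.
(a) Chlorine deficit: 7.2 − 2.7 = 4.5 ppm = 4.5 mg/L as Cl₂.
(a) Cl₂ equivalent needed: 4.5 mg/L × 1,160,000 L = 5,220,000 mg = 5220 g.
(a) Product at 61.3% available chlorine: 5220 / 0.613 = 8515 g.

(b) [OCl⁻]/[HOCl] = 10^(pH − pKa) = 10^(6.93 − 7.56) = 10^-0.63 = 0.2344.
(b) Fraction as HOCl = 1 / (1 + 0.2344) = 0.8101.
(b) OCl⁻ = (1 − 0.8101) × 2.81 ppm = 0.5336 ppm.

(a) 8.52 kg; (b) 0.534 ppm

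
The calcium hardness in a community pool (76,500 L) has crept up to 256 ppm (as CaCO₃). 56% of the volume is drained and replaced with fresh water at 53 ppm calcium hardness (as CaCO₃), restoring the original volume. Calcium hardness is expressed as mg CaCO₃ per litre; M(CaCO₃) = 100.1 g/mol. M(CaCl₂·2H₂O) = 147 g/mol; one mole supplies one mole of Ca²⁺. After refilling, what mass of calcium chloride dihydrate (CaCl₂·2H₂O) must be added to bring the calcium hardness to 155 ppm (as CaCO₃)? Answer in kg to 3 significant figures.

1.42 kg

After draining 56% and refilling: 256 × 0.44 + 53 × 0.56 = 142.32 ppm.
Deficit to target: 155 − 142.32 = 12.68 mg/L.
As CaCO₃: 12.68 mg/L × 76,500 L = 970 g; ÷ 100.1 = 9.691 mol Ca²⁺.
Mass: 9.691 × 147 = 1425 g.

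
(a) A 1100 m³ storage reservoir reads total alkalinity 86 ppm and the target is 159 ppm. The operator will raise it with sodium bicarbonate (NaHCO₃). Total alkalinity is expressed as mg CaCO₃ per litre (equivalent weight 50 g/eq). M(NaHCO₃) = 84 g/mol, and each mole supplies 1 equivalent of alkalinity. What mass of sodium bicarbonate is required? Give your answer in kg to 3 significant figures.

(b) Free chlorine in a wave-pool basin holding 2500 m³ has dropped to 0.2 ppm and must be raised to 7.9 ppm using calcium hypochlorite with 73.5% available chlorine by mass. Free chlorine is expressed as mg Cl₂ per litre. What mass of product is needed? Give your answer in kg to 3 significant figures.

(a) 135 kg; (b) 26.2 kg

(a) Volume: 1100 m³ = 1,100,000 L.
(a) Alkalinity to add: (159 − 86) = 73 mg/L as CaCO₃ × 1,100,000 L = 80,300 g as CaCO₃.
(a) Equivalents: 80,300 g ÷ 50 g/eq = 1606 eq.
(a) NaHCO₃ supplies 1 eq per mole → 1606 mol.
(a) Mass: 1606 mol × 84 g/mol = 134,900 g.

(b) Volume: 2500 m³ = 2,500,000 L.
(b) Chlorine deficit: 7.9 − 0.2 = 7.7 ppm = 7.7 mg/L as Cl₂.
(b) Cl₂ equivalent needed: 7.7 mg/L × 2,500,000 L = 19,250,000 mg = 19,250 g.
(b) Product at 73.5% available chlorine: 19,250 / 0.735 = 26,190 g.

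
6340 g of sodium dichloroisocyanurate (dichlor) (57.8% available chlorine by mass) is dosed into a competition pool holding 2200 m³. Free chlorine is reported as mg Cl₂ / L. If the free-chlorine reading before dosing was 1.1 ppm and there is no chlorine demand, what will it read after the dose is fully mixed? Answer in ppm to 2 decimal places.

2.77 ppm

Volume: 2200 m³ = 2,200,000 L.
Available chlorine delivered: 6340 g × 0.578 = 3665 g as Cl₂.
Concentration rise: 3665 g / 2,200,000 L = 1.666 mg/L = 1.67 ppm.
Final FC: 1.1 + 1.67 = 2.77 ppm.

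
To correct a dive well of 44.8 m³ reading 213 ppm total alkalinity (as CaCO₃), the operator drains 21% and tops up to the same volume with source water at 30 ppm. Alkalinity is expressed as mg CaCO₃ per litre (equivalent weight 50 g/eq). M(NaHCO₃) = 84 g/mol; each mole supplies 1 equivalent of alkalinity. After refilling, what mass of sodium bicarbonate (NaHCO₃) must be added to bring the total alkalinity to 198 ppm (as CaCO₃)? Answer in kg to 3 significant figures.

Volume: 44.8 m³ = 44,800 L.
After draining 21% and refilling: 213 × 0.79 + 30 × 0.21 = 174.57 ppm.
Deficit to target: 198 − 174.57 = 23.43 mg/L.
As CaCO₃: 23.43 mg/L × 44,800 L = 1050 g; ÷ 50 g/eq ÷ 1 = 20.99 mol NaHCO₃.
Mass: 20.99 × 84 = 1763 g.

1.76 kg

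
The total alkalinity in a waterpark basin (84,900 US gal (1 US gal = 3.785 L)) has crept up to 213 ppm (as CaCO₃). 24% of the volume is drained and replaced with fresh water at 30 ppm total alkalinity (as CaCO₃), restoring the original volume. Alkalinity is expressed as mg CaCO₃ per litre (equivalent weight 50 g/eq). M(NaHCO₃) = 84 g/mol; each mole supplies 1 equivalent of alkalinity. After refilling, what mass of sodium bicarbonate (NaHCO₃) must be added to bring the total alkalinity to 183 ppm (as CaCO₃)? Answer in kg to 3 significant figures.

7.51 kg

Volume: 84,900 US gal × 3.785 L/gal = 321,346 L.
After draining 24% and refilling: 213 × 0.76 + 30 × 0.24 = 169.08 ppm.
Deficit to target: 183 − 169.08 = 13.92 mg/L.
As CaCO₃: 13.92 mg/L × 321,346 L = 4473 g; ÷ 50 g/eq ÷ 1 = 89.46 mol NaHCO₃.
Mass: 89.46 × 84 = 7515 g.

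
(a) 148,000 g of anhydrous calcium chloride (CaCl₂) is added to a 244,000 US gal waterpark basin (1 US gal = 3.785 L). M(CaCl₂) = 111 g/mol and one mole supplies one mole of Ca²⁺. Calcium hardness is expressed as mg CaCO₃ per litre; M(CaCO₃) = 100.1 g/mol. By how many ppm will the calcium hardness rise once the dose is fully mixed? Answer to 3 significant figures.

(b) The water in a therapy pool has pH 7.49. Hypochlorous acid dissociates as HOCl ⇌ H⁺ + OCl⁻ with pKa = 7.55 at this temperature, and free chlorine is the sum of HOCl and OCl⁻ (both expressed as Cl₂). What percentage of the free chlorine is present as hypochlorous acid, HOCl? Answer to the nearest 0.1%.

(a) 145 ppm; (b) 53.4%

(a) Volume: 244,000 US gal × 3.785 L/gal = 923,540 L.
(a) Moles of Ca²⁺: 148,000 g ÷ 111 g/mol = 1333 mol.
(a) As CaCO₃: 1333 mol × 100.1 g/mol = 133,500 g.
(a) Rise: 133,500 g / 923,540 L × 1000 = 144.5 mg/L.

(b) [OCl⁻]/[HOCl] = 10^(pH − pKa) = 10^(7.49 − 7.55) = 10^-0.06 = 0.871.
(b) Fraction as HOCl = 1 / (1 + 0.871) = 0.5345.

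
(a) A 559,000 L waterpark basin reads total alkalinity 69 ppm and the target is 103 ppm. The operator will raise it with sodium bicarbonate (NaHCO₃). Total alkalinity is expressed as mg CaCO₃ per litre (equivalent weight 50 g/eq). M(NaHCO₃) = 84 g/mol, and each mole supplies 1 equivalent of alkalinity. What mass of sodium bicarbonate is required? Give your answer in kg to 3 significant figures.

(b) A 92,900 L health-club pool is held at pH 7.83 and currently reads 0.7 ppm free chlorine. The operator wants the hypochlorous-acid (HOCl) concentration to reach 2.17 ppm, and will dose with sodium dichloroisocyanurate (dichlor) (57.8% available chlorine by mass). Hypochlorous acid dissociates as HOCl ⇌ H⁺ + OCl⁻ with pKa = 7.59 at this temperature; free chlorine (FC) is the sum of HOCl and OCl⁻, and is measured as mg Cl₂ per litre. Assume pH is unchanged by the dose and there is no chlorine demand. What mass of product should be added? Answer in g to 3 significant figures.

(a) 31.9 kg; (b) 842 g

(a) Alkalinity to add: (103 − 69) = 34 mg/L as CaCO₃ × 559,000 L = 19,010 g as CaCO₃.
(a) Equivalents: 19,010 g ÷ 50 g/eq = 380.1 eq.
(a) NaHCO₃ supplies 1 eq per mole → 380.1 mol.
(a) Mass: 380.1 mol × 84 g/mol = 31,930 g.

(b) [OCl⁻]/[HOCl] = 10^(pH − pKa) = 10^(7.83 − 7.59) = 1.738; fraction as HOCl = 1/(1 + 1.738) = 0.3653.
(b) Free chlorine required for 2.17 ppm HOCl: 2.17 / 0.3653 = 5.941 ppm.
(b) FC to add: 5.941 − 0.7 = 5.241 mg/L as Cl₂.
(b) Cl₂ equivalent: 5.241 mg/L × 92,900 L = 486.9 g.
(b) Product at 57.8% available Cl: 486.9 / 0.578 = 842.4 g.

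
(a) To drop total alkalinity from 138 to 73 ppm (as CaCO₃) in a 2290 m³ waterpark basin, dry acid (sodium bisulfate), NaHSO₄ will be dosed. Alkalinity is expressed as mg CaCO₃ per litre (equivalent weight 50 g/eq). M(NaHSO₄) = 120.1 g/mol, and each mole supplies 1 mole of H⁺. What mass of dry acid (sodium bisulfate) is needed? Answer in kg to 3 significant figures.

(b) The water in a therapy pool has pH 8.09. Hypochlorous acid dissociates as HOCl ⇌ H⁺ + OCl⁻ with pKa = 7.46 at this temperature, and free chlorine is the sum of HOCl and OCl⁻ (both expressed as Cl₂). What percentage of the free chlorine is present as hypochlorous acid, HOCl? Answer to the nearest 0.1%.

(a) 358 kg; (b) 19.0%

(a) Volume: 2290 m³ = 2,290,000 L.
(a) Alkalinity to neutralize: (138 − 73) = 65 mg/L as CaCO₃ × 2,290,000 L = 148,800 g as CaCO₃.
(a) Equivalents of H⁺ required: 148,800 ÷ 50 g/eq = 2977 eq = 2977 mol NaHSO₄.
(a) Mass of NaHSO₄: 2977 × 120.1 = 357,500 g.

(b) [OCl⁻]/[HOCl] = 10^(pH − pKa) = 10^(8.09 − 7.46) = 10^0.63 = 4.266.
(b) Fraction as HOCl = 1 / (1 + 4.266) = 0.1899.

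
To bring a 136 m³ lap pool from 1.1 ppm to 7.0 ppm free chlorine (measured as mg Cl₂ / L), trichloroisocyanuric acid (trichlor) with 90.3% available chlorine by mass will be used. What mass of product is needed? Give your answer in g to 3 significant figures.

Volume: 136 m³ = 136,000 L.
Chlorine deficit: 7.0 − 1.1 = 5.9 ppm = 5.9 mg/L as Cl₂.
Cl₂ equivalent needed: 5.9 mg/L × 136,000 L = 802,400 mg = 802.4 g.
Product at 90.3% available chlorine: 802.4 / 0.903 = 888.6 g.

889 g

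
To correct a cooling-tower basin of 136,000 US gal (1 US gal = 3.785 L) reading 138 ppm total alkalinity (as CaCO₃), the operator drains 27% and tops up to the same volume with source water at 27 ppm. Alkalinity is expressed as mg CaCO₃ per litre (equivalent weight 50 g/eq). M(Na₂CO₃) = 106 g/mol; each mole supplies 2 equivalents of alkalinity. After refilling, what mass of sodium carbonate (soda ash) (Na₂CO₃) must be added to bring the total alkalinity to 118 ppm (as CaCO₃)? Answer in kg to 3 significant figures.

5.44 kg

Volume: 136,000 US gal × 3.785 L/gal = 514,760 L.
After draining 27% and refilling: 138 × 0.73 + 27 × 0.27 = 108.03 ppm.
Deficit to target: 118 − 108.03 = 9.97 mg/L.
As CaCO₃: 9.97 mg/L × 514,760 L = 5132 g; ÷ 50 g/eq ÷ 2 = 51.32 mol Na₂CO₃.
Mass: 51.32 × 106 = 5440 g.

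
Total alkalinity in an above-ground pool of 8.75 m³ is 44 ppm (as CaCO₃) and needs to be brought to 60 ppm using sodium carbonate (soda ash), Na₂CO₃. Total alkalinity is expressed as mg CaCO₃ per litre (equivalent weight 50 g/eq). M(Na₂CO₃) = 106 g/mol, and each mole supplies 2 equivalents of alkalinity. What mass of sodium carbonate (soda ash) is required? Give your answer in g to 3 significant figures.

Volume: 8.75 m³ = 8,750 L.
Alkalinity to add: (60 − 44) = 16 mg/L as CaCO₃ × 8,750 L = 140 g as CaCO₃.
Equivalents: 140 g ÷ 50 g/eq = 2.8 eq.
Each mole of Na₂CO₃ supplies 2 eq, so 2.8 / 2 = 1.4 mol.
Mass: 1.4 mol × 106 g/mol = 148.4 g.

148 g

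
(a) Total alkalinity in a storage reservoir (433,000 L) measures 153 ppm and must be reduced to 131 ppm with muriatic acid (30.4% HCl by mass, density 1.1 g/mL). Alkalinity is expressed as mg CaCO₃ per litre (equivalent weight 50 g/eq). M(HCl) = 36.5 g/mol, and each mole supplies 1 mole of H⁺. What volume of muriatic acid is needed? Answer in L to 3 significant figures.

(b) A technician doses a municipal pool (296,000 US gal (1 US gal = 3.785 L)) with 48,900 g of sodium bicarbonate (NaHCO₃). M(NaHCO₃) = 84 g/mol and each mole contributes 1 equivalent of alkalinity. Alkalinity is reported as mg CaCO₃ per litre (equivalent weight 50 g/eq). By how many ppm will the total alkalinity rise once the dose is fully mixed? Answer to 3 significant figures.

(a) Alkalinity to neutralize: (153 − 131) = 22 mg/L as CaCO₃ × 433,000 L = 9526 g as CaCO₃.
(a) Equivalents of H⁺ required: 9526 ÷ 50 g/eq = 190.5 eq = 190.5 mol HCl.
(a) Mass of HCl: 190.5 × 36.5 = 6954 g.
(a) Mass of 30.4% solution: 6954 / 0.304 = 22,870 g.
(a) Volume: 22,870 g ÷ 1.1 g/mL = 20,800 mL.

(b) Volume: 296,000 US gal × 3.785 L/gal = 1,120,360 L.
(b) Moles of NaHCO₃: 48,900 g ÷ 84 g/mol = 582.1 mol → 582.1 eq of alkalinity.
(b) As CaCO₃: 582.1 eq × 50 g/eq = 29,110 g.
(b) Rise: 29,110 g / 1,120,360 L × 1000 = 25.98 mg/L.

(a) 20.8 L; (b) 26.0 ppm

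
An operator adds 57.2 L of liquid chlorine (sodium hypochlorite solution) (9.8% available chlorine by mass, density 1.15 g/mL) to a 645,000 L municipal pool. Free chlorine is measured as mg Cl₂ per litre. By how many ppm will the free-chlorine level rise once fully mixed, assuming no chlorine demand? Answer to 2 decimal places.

Mass of solution: 57.2 L × 1000 mL/L × 1.15 g/mL = 65,780 g.
Available chlorine delivered: 65,780 g × 0.098 = 6446 g as Cl₂.
Concentration rise: 6446 g / 645,000 L = 9.994 mg/L = 9.99 ppm.

9.99 ppm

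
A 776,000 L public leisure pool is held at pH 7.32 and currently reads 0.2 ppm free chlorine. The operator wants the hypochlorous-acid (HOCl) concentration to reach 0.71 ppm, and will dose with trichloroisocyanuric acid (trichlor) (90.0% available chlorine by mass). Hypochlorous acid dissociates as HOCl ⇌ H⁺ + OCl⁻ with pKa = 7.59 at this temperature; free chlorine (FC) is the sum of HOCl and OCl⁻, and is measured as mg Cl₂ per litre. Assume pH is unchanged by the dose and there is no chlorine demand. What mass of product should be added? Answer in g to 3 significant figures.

768 g

[OCl⁻]/[HOCl] = 10^(pH − pKa) = 10^(7.32 − 7.59) = 0.537; fraction as HOCl = 1/(1 + 0.537) = 0.6506.
Free chlorine required for 0.71 ppm HOCl: 0.71 / 0.6506 = 1.091 ppm.
FC to add: 1.091 − 0.2 = 0.8913 mg/L as Cl₂.
Cl₂ equivalent: 0.8913 mg/L × 776,000 L = 691.6 g.
Product at 90.0% available Cl: 691.6 / 0.9 = 768.5 g.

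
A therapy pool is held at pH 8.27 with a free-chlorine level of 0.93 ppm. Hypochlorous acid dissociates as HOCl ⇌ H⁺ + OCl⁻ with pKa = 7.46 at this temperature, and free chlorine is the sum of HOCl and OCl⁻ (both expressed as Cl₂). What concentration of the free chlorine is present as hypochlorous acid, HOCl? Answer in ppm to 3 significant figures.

0.125 ppm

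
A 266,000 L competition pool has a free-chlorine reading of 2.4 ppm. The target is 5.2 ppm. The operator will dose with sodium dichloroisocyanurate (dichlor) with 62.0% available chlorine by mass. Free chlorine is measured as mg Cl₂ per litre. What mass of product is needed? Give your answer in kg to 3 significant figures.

Chlorine deficit: 5.2 − 2.4 = 2.8 ppm = 2.8 mg/L as Cl₂.
Cl₂ equivalent needed: 2.8 mg/L × 266,000 L = 744,800 mg = 744.8 g.
Product at 62.0% available chlorine: 744.8 / 0.62 = 1201 g.

1.20 kg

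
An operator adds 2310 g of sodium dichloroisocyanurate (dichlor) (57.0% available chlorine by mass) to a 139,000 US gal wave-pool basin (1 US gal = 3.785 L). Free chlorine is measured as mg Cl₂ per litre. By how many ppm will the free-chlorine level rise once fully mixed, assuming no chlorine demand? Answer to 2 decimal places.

2.50 ppm

Volume: 139,000 US gal × 3.785 L/gal = 526,115 L.
Available chlorine delivered: 2310 g × 0.57 = 1317 g as Cl₂.
Concentration rise: 1317 g / 526,115 L = 2.503 mg/L = 2.50 ppm.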